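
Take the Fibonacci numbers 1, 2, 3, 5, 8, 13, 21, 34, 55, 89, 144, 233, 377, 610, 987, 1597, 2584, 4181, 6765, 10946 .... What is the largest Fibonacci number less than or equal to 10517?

6765

6765 ≤ 10517 < 10946, so the largest Fibonacci number not exceeding 10517 is 6765.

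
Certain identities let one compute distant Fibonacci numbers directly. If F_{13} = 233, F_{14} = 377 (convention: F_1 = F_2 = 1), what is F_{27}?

196418

By the addition formula F_{m+n} = F_m F_{n+1} + F_{m−1} F_n with m=14, n=13: F_{27} = 377·377 + 233·233 = 142129 + 54289 = 196418.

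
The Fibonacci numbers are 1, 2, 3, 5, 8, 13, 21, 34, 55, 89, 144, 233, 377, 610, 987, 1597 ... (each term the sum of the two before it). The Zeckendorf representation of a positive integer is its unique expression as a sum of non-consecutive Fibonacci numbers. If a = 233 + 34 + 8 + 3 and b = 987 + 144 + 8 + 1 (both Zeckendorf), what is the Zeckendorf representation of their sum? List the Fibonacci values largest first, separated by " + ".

The two numbers are 278 and 1140, so their sum is 1418.
Greedy algorithm:
largest Fibonacci ≤ 1418 is 987; 1418 − 987 = 431
largest Fibonacci ≤ 431 is 377; 431 − 377 = 54
largest Fibonacci ≤ 54 is 34; 54 − 34 = 20
largest Fibonacci ≤ 20 is 13; 20 − 13 = 7
largest Fibonacci ≤ 7 is 5; 7 − 5 = 2
largest Fibonacci ≤ 2 is 2; 2 − 2 = 0

987 + 377 + 34 + 13 + 5 + 2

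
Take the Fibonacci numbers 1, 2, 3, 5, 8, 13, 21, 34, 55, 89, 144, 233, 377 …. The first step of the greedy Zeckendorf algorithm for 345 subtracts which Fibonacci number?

233

233 ≤ 345 < 377, so the largest Fibonacci number not exceeding 345 is 233.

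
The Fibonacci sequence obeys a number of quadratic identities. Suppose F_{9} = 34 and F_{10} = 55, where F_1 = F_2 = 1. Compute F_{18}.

2584

By the doubling identity F_{2k} = F_k(2F_{k+1} − F_k): F_{18} = 34·(2·55 − 34) = 34·76 = 2584.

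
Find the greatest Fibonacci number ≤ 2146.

1597

1597 ≤ 2146 < 2584, so the largest Fibonacci number not exceeding 2146 is 1597.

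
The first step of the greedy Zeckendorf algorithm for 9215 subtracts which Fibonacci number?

6765

6765 ≤ 9215 < 10946, so the largest Fibonacci number not exceeding 9215 is 6765.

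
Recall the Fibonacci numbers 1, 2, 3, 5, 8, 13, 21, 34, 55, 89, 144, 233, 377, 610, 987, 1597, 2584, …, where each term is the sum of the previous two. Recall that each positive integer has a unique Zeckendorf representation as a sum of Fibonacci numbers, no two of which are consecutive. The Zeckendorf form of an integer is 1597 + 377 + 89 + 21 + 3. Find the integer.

1597 + 377 + 89 + 21 + 3 = 2087.

2087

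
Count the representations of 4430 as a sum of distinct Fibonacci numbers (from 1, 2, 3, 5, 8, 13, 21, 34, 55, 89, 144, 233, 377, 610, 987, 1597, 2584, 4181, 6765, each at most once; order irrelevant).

Each representation comes from the Zeckendorf form by replacing some F_k with F_{k−1} + F_{k−2} where possible.
4430 = 4181+233+13+3 = 4181+233+13+2+1 = 4181+233+8+5+3 = 4181+144+89+13+3 = 2584+1597+233+13+3 = … (47 more), for 52 in all.

52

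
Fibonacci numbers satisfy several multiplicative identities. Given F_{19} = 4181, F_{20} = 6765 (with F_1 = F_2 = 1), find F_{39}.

63245986

By the addition formula F_{m+n} = F_m F_{n+1} + F_{m−1} F_n with m=20, n=19: F_{39} = 6765·6765 + 4181·4181 = 45765225 + 17480761 = 63245986.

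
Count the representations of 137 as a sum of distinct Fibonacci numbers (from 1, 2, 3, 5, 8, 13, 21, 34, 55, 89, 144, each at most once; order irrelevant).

7

Each representation comes from the Zeckendorf form by replacing some F_k with F_{k−1} + F_{k−2} where possible.
137 = 89+34+13+1 = 89+34+8+5+1 = 89+34+8+3+2+1 = 89+21+13+8+5+1 = … (3 more), for 7 in all.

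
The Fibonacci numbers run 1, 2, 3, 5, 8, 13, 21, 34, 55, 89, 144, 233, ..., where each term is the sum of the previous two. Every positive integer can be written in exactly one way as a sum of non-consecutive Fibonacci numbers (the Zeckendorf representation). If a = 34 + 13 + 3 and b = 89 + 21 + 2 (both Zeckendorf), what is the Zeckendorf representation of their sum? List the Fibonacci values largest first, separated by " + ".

The two numbers are 50 and 112, so their sum is 162.
162: greatest Fibonacci not exceeding it is 144, leaving 18
18: greatest Fibonacci not exceeding it is 13, leaving 5
5: greatest Fibonacci not exceeding it is 5, leaving 0

144 + 13 + 5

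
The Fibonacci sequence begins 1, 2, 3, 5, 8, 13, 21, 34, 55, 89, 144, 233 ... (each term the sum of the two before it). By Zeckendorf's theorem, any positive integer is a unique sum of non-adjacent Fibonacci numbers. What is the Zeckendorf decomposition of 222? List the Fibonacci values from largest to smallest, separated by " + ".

144 + 55 + 21 + 2

Repeatedly subtract the largest Fibonacci number that fits:
222 − 144 = 78
78 − 55 = 23
23 − 21 = 2
2 − 2 = 0
So 222 = 144 + 55 + 21 + 2, with no two terms consecutive in the sequence.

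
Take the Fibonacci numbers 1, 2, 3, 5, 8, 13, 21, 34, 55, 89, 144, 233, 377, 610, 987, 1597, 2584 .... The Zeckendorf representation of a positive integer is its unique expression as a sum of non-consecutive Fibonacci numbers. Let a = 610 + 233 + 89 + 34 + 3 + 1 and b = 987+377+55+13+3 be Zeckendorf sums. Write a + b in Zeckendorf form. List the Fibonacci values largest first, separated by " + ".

1597 + 610 + 144 + 34 + 13 + 5 + 2

The two numbers are 970 and 1435, so their sum is 2405.
Repeatedly subtract the largest Fibonacci number that fits:
2405 − 1597 = 808
808 − 610 = 198
198 − 144 = 54
54 − 34 = 20
20 − 13 = 7
7 − 5 = 2
2 − 2 = 0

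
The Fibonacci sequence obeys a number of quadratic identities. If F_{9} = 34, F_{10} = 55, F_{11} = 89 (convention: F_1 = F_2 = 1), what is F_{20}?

6765

By the addition formula F_{m+n} = F_m F_{n+1} + F_{m−1} F_n with m=10, n=10: F_{20} = 55·89 + 34·55 = 4895 + 1870 = 6765.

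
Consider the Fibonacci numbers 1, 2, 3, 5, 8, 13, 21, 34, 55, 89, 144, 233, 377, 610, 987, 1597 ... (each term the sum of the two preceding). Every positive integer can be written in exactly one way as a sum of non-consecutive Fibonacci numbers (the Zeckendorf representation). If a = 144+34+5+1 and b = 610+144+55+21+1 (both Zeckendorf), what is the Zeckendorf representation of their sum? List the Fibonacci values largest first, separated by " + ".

987 + 21 + 5 + 2

The two numbers are 184 and 831, so their sum is 1015.
1015: greatest Fibonacci not exceeding it is 987, leaving 28
28: greatest Fibonacci not exceeding it is 21, leaving 7
7: greatest Fibonacci not exceeding it is 5, leaving 2
2: greatest Fibonacci not exceeding it is 2, leaving 0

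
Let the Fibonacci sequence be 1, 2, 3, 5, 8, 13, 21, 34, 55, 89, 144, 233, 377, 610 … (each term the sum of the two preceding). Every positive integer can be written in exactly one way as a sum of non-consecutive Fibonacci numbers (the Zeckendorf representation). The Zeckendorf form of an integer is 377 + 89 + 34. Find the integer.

500

377 + 89 + 34 = 500.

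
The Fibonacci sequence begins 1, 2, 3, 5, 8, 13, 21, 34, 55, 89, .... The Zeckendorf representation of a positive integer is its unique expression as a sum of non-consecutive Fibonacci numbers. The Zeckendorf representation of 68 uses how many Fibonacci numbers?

Greedy algorithm:
68 − 55 = 13
13 − 13 = 0
68 = 55 + 13, which has 2 terms.

2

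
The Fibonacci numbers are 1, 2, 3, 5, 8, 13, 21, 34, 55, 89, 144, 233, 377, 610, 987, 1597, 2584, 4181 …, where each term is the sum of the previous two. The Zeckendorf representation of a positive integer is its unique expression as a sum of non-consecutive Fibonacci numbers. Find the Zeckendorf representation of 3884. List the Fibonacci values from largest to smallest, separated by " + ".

2584 + 987 + 233 + 55 + 21 + 3 + 1

Greedily peel off the largest Fibonacci term at each step:
take 2584 (≤ 3884); 3884 − 2584 = 1300
take 987 (≤ 1300); 1300 − 987 = 313
take 233 (≤ 313); 313 − 233 = 80
take 55 (≤ 80); 80 − 55 = 25
take 21 (≤ 25); 25 − 21 = 4
take 3 (≤ 4); 4 − 3 = 1
take 1 (≤ 1); 1 − 1 = 0
So 3884 = 2584 + 987 + 233 + 55 + 21 + 3 + 1, with no two terms consecutive in the sequence.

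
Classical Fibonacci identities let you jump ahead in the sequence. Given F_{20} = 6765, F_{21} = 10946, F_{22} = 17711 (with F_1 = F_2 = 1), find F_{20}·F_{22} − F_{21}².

-1

6765·17711 − 10946² = 119814915 − 119814916 = -1. (Cassini's identity: F_{k−1}F_{k+1} − F_k² = (−1)^k.)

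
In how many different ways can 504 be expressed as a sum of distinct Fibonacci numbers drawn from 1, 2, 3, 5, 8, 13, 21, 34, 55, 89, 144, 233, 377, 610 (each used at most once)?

10

504 = 377+89+34+3+1 = 377+89+21+13+3+1 = 233+144+89+34+3+1 = 377+89+21+8+5+3+1 = 377+55+34+21+13+3+1 = … (5 more), for 10 in all.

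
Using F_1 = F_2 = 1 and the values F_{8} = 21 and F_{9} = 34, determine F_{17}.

By F_{2k+1} = F_k² + F_{k+1}²: F_{17} = 21² + 34² = 441 + 1156 = 1597.

1597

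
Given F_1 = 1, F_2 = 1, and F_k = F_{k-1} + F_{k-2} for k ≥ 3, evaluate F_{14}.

Iterating the recurrence up to F_{6} = 8 and F_{5} = 5:
F_{7} = F_{6} + F_{5} = 8 + 5 = 13
F_{8} = F_{7} + F_{6} = 13 + 8 = 21
F_{9} = F_{8} + F_{7} = 21 + 13 = 34
F_{10} = F_{9} + F_{8} = 34 + 21 = 55
F_{11} = F_{10} + F_{9} = 55 + 34 = 89
F_{12} = F_{11} + F_{10} = 89 + 55 = 144
F_{13} = F_{12} + F_{11} = 144 + 89 = 233
F_{14} = F_{13} + F_{12} = 233 + 144 = 377

377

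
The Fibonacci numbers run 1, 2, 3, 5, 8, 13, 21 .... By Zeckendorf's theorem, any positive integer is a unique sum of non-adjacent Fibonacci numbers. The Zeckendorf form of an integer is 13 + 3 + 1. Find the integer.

17

13 + 3 + 1 = 17.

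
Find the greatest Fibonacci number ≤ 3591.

2584

2584 ≤ 3591 < 4181, so the largest Fibonacci number not exceeding 3591 is 2584.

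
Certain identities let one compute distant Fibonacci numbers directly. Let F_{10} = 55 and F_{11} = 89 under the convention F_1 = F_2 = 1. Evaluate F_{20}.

6765

By the doubling identity F_{2k} = F_k(2F_{k+1} − F_k): F_{20} = 55·(2·89 − 55) = 55·123 = 6765.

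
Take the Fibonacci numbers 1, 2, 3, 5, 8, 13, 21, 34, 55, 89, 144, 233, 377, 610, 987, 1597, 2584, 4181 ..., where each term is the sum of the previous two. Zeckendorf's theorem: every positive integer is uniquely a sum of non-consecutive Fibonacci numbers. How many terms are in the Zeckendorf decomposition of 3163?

5

Greedy algorithm:
3163 − 2584 = 579
579 − 377 = 202
202 − 144 = 58
58 − 55 = 3
3 − 3 = 0
3163 = 2584 + 377 + 144 + 55 + 3, which has 5 terms.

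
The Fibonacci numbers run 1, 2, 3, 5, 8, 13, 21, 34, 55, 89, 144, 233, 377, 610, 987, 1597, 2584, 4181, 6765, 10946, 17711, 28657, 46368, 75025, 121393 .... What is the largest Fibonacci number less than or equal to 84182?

75025 ≤ 84182 < 121393, so the largest Fibonacci number not exceeding 84182 is 75025.

75025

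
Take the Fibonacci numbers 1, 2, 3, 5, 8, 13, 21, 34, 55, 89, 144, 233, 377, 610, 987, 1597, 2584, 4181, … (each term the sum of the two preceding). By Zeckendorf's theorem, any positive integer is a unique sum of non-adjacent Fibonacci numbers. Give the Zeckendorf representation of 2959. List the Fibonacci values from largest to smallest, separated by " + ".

Repeatedly subtract the largest Fibonacci number that fits:
largest Fibonacci ≤ 2959 is 2584; 2959 − 2584 = 375
largest Fibonacci ≤ 375 is 233; 375 − 233 = 142
largest Fibonacci ≤ 142 is 89; 142 − 89 = 53
largest Fibonacci ≤ 53 is 34; 53 − 34 = 19
largest Fibonacci ≤ 19 is 13; 19 − 13 = 6
largest Fibonacci ≤ 6 is 5; 6 − 5 = 1
largest Fibonacci ≤ 1 is 1; 1 − 1 = 0
So 2959 = 2584 + 233 + 89 + 34 + 13 + 5 + 1, with no two terms consecutive in the sequence.

2584 + 233 + 89 + 34 + 13 + 5 + 1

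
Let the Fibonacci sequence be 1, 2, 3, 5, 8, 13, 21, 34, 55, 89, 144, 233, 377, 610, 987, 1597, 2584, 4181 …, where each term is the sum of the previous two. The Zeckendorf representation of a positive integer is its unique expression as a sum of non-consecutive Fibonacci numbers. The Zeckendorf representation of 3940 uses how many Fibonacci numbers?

Repeatedly subtract the largest Fibonacci number that fits:
take 2584 (≤ 3940); 3940 − 2584 = 1356
take 987 (≤ 1356); 1356 − 987 = 369
take 233 (≤ 369); 369 − 233 = 136
take 89 (≤ 136); 136 − 89 = 47
take 34 (≤ 47); 47 − 34 = 13
take 13 (≤ 13); 13 − 13 = 0
3940 = 2584 + 987 + 233 + 89 + 34 + 13, which has 6 terms.

6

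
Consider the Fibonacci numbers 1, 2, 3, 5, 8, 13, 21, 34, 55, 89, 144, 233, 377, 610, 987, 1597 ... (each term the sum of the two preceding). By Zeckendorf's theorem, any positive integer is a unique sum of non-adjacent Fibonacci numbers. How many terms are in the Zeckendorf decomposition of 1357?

6

Greedy algorithm:
1357 − 987 = 370
370 − 233 = 137
137 − 89 = 48
48 − 34 = 14
14 − 13 = 1
1 − 1 = 0
1357 = 987 + 233 + 89 + 34 + 13 + 1, which has 6 terms.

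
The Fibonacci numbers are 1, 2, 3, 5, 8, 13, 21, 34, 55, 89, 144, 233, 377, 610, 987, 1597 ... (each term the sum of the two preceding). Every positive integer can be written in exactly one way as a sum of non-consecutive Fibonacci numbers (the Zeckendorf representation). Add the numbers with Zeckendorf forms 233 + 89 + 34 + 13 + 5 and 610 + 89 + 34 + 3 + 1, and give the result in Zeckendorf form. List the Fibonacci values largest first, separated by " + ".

987 + 89 + 34 + 1

The two numbers are 374 and 737, so their sum is 1111.
1111: greatest Fibonacci not exceeding it is 987, leaving 124
124: greatest Fibonacci not exceeding it is 89, leaving 35
35: greatest Fibonacci not exceeding it is 34, leaving 1
1: greatest Fibonacci not exceeding it is 1, leaving 0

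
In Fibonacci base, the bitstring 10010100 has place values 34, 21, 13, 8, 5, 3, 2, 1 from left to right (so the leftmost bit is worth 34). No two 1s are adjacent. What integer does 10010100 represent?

45

Summing the place values of the 1 bits: 34 + 8 + 3 = 45.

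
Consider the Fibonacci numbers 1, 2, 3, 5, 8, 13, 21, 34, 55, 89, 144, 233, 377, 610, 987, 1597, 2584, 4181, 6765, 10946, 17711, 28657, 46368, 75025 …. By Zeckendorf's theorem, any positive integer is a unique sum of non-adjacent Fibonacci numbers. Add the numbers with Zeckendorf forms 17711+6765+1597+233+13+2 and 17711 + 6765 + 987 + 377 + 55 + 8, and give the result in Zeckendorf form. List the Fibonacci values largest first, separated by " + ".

The two numbers are 26321 and 25903, so their sum is 52224.
52224: greatest Fibonacci not exceeding it is 46368, leaving 5856
5856: greatest Fibonacci not exceeding it is 4181, leaving 1675
1675: greatest Fibonacci not exceeding it is 1597, leaving 78
78: greatest Fibonacci not exceeding it is 55, leaving 23
23: greatest Fibonacci not exceeding it is 21, leaving 2
2: greatest Fibonacci not exceeding it is 2, leaving 0

46368 + 4181 + 1597 + 55 + 21 + 2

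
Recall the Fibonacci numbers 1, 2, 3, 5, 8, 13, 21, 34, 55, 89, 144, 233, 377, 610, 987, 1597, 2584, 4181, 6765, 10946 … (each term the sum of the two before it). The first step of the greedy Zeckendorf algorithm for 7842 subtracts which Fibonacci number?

6765 ≤ 7842 < 10946, so the largest Fibonacci number not exceeding 7842 is 6765.

6765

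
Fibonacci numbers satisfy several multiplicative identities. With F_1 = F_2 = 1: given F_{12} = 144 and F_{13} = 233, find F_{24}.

By the doubling identity F_{2k} = F_k(2F_{k+1} − F_k): F_{24} = 144·(2·233 − 144) = 144·322 = 46368.

46368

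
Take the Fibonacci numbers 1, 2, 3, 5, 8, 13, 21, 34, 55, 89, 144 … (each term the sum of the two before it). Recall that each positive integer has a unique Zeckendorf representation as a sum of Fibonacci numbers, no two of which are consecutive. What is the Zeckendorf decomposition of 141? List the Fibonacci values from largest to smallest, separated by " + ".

141: greatest Fibonacci not exceeding it is 89, leaving 52
52: greatest Fibonacci not exceeding it is 34, leaving 18
18: greatest Fibonacci not exceeding it is 13, leaving 5
5: greatest Fibonacci not exceeding it is 5, leaving 0
So 141 = 89 + 34 + 13 + 5, with no two terms consecutive in the sequence.

89 + 34 + 13 + 5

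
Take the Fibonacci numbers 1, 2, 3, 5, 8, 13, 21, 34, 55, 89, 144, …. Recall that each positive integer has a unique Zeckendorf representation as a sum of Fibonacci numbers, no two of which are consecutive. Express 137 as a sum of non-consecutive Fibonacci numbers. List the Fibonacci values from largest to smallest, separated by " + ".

take 89 (≤ 137); 137 − 89 = 48
take 34 (≤ 48); 48 − 34 = 14
take 13 (≤ 14); 14 − 13 = 1
take 1 (≤ 1); 1 − 1 = 0
So 137 = 89 + 34 + 13 + 1, with no two terms consecutive in the sequence.

89 + 34 + 13 + 1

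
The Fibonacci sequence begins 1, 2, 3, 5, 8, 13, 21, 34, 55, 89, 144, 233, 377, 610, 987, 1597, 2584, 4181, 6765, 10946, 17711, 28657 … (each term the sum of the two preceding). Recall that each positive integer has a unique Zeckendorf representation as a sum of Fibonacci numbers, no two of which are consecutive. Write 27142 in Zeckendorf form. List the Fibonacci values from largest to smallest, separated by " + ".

Greedy algorithm:
27142 − 17711 = 9431
9431 − 6765 = 2666
2666 − 2584 = 82
82 − 55 = 27
27 − 21 = 6
6 − 5 = 1
1 − 1 = 0
So 27142 = 17711 + 6765 + 2584 + 55 + 21 + 5 + 1, with no two terms consecutive in the sequence.

17711 + 6765 + 2584 + 55 + 21 + 5 + 1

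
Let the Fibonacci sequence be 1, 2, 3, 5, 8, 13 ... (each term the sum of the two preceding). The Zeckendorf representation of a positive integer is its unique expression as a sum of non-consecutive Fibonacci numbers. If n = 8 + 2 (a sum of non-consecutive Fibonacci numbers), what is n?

8 + 2 = 10.

10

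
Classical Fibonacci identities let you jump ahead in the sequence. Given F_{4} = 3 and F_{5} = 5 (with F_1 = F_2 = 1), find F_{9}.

34

By F_{2k+1} = F_k² + F_{k+1}²: F_{9} = 3² + 5² = 9 + 25 = 34.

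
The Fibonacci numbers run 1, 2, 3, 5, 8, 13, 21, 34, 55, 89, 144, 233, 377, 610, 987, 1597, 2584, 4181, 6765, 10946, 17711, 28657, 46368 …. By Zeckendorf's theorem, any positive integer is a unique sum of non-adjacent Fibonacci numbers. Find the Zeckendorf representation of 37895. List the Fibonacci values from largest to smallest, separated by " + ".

Repeatedly subtract the largest Fibonacci number that fits:
take 28657 (≤ 37895); 37895 − 28657 = 9238
take 6765 (≤ 9238); 9238 − 6765 = 2473
take 1597 (≤ 2473); 2473 − 1597 = 876
take 610 (≤ 876); 876 − 610 = 266
take 233 (≤ 266); 266 − 233 = 33
take 21 (≤ 33); 33 − 21 = 12
take 8 (≤ 12); 12 − 8 = 4
take 3 (≤ 4); 4 − 3 = 1
take 1 (≤ 1); 1 − 1 = 0
So 37895 = 28657 + 6765 + 1597 + 610 + 233 + 21 + 8 + 3 + 1, with no two terms consecutive in the sequence.

28657 + 6765 + 1597 + 610 + 233 + 21 + 8 + 3 + 1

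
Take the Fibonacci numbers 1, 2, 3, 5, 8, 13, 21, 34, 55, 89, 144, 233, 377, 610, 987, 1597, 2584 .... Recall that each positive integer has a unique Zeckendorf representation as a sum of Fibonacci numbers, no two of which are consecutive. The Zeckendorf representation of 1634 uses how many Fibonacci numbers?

3

Repeatedly subtract the largest Fibonacci number that fits:
largest Fibonacci ≤ 1634 is 1597; 1634 − 1597 = 37
largest Fibonacci ≤ 37 is 34; 37 − 34 = 3
largest Fibonacci ≤ 3 is 3; 3 − 3 = 0
1634 = 1597 + 34 + 3, which has 3 terms.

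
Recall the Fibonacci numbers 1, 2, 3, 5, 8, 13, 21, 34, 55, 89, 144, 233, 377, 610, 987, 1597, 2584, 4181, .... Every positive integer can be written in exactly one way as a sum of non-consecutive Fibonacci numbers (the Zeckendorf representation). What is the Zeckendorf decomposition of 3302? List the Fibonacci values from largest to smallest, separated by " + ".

largest Fibonacci ≤ 3302 is 2584; 3302 − 2584 = 718
largest Fibonacci ≤ 718 is 610; 718 − 610 = 108
largest Fibonacci ≤ 108 is 89; 108 − 89 = 19
largest Fibonacci ≤ 19 is 13; 19 − 13 = 6
largest Fibonacci ≤ 6 is 5; 6 − 5 = 1
largest Fibonacci ≤ 1 is 1; 1 − 1 = 0
So 3302 = 2584 + 610 + 89 + 13 + 5 + 1, with no two terms consecutive in the sequence.

2584 + 610 + 89 + 13 + 5 + 1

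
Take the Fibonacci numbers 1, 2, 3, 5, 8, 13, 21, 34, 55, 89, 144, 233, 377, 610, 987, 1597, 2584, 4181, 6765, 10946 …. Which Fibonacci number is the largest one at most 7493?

6765 ≤ 7493 < 10946, so the largest Fibonacci number not exceeding 7493 is 6765.

6765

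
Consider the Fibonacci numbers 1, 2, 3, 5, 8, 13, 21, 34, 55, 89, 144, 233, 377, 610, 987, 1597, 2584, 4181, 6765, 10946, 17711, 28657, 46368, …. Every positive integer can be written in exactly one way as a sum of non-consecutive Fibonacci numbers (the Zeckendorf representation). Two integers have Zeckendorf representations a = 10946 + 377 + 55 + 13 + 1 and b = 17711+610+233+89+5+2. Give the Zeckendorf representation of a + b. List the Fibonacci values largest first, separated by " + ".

The two numbers are 11392 and 18650, so their sum is 30042.
Greedy algorithm:
30042: greatest Fibonacci not exceeding it is 28657, leaving 1385
1385: greatest Fibonacci not exceeding it is 987, leaving 398
398: greatest Fibonacci not exceeding it is 377, leaving 21
21: greatest Fibonacci not exceeding it is 21, leaving 0

28657 + 987 + 377 + 21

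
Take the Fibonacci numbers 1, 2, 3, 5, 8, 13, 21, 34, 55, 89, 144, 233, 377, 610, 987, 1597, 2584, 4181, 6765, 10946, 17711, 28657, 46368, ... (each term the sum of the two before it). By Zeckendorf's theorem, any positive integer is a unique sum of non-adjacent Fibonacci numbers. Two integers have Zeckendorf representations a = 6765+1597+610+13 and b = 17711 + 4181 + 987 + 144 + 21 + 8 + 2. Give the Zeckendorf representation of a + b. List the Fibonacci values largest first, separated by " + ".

The two numbers are 8985 and 23054, so their sum is 32039.
Greedily peel off the largest Fibonacci term at each step:
largest Fibonacci ≤ 32039 is 28657; 32039 − 28657 = 3382
largest Fibonacci ≤ 3382 is 2584; 3382 − 2584 = 798
largest Fibonacci ≤ 798 is 610; 798 − 610 = 188
largest Fibonacci ≤ 188 is 144; 188 − 144 = 44
largest Fibonacci ≤ 44 is 34; 44 − 34 = 10
largest Fibonacci ≤ 10 is 8; 10 − 8 = 2
largest Fibonacci ≤ 2 is 2; 2 − 2 = 0

28657 + 2584 + 610 + 144 + 34 + 8 + 2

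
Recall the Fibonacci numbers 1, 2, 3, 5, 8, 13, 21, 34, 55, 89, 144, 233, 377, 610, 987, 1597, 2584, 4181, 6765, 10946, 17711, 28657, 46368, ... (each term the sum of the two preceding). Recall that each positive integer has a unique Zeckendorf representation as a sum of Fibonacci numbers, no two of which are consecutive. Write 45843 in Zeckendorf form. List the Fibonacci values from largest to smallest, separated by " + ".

Repeatedly subtract the largest Fibonacci number that fits:
45843: greatest Fibonacci not exceeding it is 28657, leaving 17186
17186: greatest Fibonacci not exceeding it is 10946, leaving 6240
6240: greatest Fibonacci not exceeding it is 4181, leaving 2059
2059: greatest Fibonacci not exceeding it is 1597, leaving 462
462: greatest Fibonacci not exceeding it is 377, leaving 85
85: greatest Fibonacci not exceeding it is 55, leaving 30
30: greatest Fibonacci not exceeding it is 21, leaving 9
9: greatest Fibonacci not exceeding it is 8, leaving 1
1: greatest Fibonacci not exceeding it is 1, leaving 0
So 45843 = 28657 + 10946 + 4181 + 1597 + 377 + 55 + 21 + 8 + 1, with no two terms consecutive in the sequence.

28657 + 10946 + 4181 + 1597 + 377 + 55 + 21 + 8 + 1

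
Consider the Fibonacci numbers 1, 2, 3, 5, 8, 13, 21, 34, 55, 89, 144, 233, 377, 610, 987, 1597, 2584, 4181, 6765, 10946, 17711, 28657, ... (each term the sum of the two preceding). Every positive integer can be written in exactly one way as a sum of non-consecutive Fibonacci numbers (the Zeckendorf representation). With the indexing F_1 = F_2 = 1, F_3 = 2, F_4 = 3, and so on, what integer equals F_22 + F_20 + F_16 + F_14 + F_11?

25929

F_22 + F_20 + F_16 + F_14 + F_11 = 17711 + 6765 + 987 + 377 + 89 = 25929.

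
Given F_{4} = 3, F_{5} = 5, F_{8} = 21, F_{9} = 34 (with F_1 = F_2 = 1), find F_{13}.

233

By the addition formula F_{m+n} = F_m F_{n+1} + F_{m−1} F_n with m=5, n=8: F_{13} = 5·34 + 3·21 = 170 + 63 = 233.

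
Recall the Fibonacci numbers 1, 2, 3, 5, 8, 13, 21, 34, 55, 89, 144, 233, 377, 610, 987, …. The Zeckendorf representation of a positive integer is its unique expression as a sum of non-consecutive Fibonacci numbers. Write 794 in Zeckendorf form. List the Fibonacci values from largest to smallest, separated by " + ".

610 + 144 + 34 + 5 + 1

Repeatedly subtract the largest Fibonacci number that fits:
794 − 610 = 184
184 − 144 = 40
40 − 34 = 6
6 − 5 = 1
1 − 1 = 0
So 794 = 610 + 144 + 34 + 5 + 1, with no two terms consecutive in the sequence.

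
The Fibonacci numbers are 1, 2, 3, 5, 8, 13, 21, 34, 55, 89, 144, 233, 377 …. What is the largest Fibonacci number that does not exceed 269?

233 ≤ 269 < 377, so the largest Fibonacci number not exceeding 269 is 233.

233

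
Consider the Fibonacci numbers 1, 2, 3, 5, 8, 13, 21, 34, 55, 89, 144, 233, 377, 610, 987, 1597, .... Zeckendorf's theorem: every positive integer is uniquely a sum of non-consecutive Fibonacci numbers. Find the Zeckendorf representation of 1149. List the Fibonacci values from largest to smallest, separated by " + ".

987 + 144 + 13 + 5

Greedily peel off the largest Fibonacci term at each step:
largest Fibonacci ≤ 1149 is 987; 1149 − 987 = 162
largest Fibonacci ≤ 162 is 144; 162 − 144 = 18
largest Fibonacci ≤ 18 is 13; 18 − 13 = 5
largest Fibonacci ≤ 5 is 5; 5 − 5 = 0
So 1149 = 987 + 144 + 13 + 5, with no two terms consecutive in the sequence.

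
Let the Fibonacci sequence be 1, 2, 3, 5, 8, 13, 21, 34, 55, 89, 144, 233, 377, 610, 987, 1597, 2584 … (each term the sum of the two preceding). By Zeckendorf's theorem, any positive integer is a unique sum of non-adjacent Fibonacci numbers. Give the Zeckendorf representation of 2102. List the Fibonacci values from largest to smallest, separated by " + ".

1597 + 377 + 89 + 34 + 5

subtract 1597 from 2102: 505 remains
subtract 377 from 505: 128 remains
subtract 89 from 128: 39 remains
subtract 34 from 39: 5 remains
subtract 5 from 5: 0 remains
So 2102 = 1597 + 377 + 89 + 34 + 5, with no two terms consecutive in the sequence.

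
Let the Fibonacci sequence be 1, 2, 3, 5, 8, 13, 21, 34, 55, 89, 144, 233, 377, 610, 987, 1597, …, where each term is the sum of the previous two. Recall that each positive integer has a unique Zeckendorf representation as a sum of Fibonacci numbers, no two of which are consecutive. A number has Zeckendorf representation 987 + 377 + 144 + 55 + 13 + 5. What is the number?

1581

987 + 377 + 144 + 55 + 13 + 5 = 1581.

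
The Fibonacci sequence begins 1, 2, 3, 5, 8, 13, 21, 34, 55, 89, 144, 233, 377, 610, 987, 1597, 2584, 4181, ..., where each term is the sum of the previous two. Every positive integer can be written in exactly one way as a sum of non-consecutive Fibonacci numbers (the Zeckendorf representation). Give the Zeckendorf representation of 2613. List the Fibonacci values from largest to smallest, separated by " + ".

2584 + 21 + 8

Greedily peel off the largest Fibonacci term at each step:
2584 ≤ 2613 < 4181, so take 2584; remainder 29
21 ≤ 29 < 34, so take 21; remainder 8
8 ≤ 8 < 13, so take 8; remainder 0
So 2613 = 2584 + 21 + 8, with no two terms consecutive in the sequence.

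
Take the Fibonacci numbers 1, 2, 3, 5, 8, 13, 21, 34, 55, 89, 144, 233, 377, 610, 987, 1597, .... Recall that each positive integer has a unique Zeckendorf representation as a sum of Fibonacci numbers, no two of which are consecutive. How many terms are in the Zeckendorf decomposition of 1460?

Greedy algorithm:
1460: greatest Fibonacci not exceeding it is 987, leaving 473
473: greatest Fibonacci not exceeding it is 377, leaving 96
96: greatest Fibonacci not exceeding it is 89, leaving 7
7: greatest Fibonacci not exceeding it is 5, leaving 2
2: greatest Fibonacci not exceeding it is 2, leaving 0
1460 = 987 + 377 + 89 + 5 + 2, which has 5 terms.

5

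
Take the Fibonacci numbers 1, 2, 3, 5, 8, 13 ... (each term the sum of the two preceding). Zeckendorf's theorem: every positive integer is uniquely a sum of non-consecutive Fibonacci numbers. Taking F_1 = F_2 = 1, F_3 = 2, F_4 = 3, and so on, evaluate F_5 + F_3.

F_5 + F_3 = 5 + 2 = 7.

7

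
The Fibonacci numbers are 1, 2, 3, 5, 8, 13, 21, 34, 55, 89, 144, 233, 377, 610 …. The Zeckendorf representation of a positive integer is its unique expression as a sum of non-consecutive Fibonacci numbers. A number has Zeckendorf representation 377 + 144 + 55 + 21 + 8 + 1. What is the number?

606

377 + 144 + 55 + 21 + 8 + 1 = 606.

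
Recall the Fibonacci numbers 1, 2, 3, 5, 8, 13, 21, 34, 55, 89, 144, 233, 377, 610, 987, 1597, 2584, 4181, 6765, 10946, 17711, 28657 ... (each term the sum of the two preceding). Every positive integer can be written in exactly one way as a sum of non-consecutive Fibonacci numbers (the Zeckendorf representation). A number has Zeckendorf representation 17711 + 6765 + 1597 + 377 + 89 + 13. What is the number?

17711 + 6765 + 1597 + 377 + 89 + 13 = 26552.

26552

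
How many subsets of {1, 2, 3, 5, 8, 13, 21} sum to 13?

3

Each representation comes from the Zeckendorf form by replacing some F_k with F_{k−1} + F_{k−2} where possible.
13 = 13 = 8+5 = 8+3+2 — 3 representations.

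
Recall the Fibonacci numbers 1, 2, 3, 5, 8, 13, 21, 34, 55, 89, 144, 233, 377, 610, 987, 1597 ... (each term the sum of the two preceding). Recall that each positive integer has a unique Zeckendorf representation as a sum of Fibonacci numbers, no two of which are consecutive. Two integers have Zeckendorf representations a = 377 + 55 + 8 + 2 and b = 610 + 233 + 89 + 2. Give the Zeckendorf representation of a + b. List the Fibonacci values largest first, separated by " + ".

The two numbers are 442 and 934, so their sum is 1376.
Greedily peel off the largest Fibonacci term at each step:
take 987 (≤ 1376); 1376 − 987 = 389
take 377 (≤ 389); 389 − 377 = 12
take 8 (≤ 12); 12 − 8 = 4
take 3 (≤ 4); 4 − 3 = 1
take 1 (≤ 1); 1 − 1 = 0

987 + 377 + 8 + 3 + 1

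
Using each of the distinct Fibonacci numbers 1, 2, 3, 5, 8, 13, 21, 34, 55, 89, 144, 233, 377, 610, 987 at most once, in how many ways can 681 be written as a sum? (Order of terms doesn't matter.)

24

Starting from the Zeckendorf form and repeatedly splitting a term F_k into F_{k−1} + F_{k−2} (when neither is already used) reaches every representation.
681 = 610+55+13+3 = 610+55+13+2+1 = 610+55+8+5+3 = … (21 more), for 24 in all.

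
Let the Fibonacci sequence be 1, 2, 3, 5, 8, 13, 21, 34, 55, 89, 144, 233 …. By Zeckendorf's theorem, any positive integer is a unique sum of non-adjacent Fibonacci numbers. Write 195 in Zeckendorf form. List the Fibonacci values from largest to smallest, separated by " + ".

144 + 34 + 13 + 3 + 1

largest Fibonacci ≤ 195 is 144; 195 − 144 = 51
largest Fibonacci ≤ 51 is 34; 51 − 34 = 17
largest Fibonacci ≤ 17 is 13; 17 − 13 = 4
largest Fibonacci ≤ 4 is 3; 4 − 3 = 1
largest Fibonacci ≤ 1 is 1; 1 − 1 = 0
So 195 = 144 + 34 + 13 + 3 + 1, with no two terms consecutive in the sequence.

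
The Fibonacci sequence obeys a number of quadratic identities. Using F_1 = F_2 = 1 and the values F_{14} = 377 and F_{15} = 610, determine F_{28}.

By the doubling identity F_{2k} = F_k(2F_{k+1} − F_k): F_{28} = 377·(2·610 − 377) = 377·843 = 317811.

317811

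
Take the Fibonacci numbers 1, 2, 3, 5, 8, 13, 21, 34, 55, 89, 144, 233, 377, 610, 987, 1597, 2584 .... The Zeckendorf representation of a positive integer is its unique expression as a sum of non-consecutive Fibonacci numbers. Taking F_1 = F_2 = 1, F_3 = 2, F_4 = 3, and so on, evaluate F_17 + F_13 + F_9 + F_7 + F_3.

F_17 + F_13 + F_9 + F_7 + F_3 = 1597 + 233 + 34 + 13 + 2 = 1879.

1879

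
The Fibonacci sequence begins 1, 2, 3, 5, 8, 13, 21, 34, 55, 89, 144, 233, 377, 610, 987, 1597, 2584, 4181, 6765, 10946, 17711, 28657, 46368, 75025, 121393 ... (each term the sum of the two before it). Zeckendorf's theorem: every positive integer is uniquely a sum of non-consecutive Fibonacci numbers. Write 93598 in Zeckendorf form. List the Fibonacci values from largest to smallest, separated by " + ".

Greedy algorithm:
largest Fibonacci ≤ 93598 is 75025; 93598 − 75025 = 18573
largest Fibonacci ≤ 18573 is 17711; 18573 − 17711 = 862
largest Fibonacci ≤ 862 is 610; 862 − 610 = 252
largest Fibonacci ≤ 252 is 233; 252 − 233 = 19
largest Fibonacci ≤ 19 is 13; 19 − 13 = 6
largest Fibonacci ≤ 6 is 5; 6 − 5 = 1
largest Fibonacci ≤ 1 is 1; 1 − 1 = 0
So 93598 = 75025 + 17711 + 610 + 233 + 13 + 5 + 1, with no two terms consecutive in the sequence.

75025 + 17711 + 610 + 233 + 13 + 5 + 1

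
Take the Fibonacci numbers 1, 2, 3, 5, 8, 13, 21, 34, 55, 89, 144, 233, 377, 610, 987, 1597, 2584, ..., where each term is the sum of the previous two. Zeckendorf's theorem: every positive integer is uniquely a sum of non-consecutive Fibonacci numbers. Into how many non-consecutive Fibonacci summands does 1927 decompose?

Repeatedly subtract the largest Fibonacci number that fits:
largest Fibonacci ≤ 1927 is 1597; 1927 − 1597 = 330
largest Fibonacci ≤ 330 is 233; 330 − 233 = 97
largest Fibonacci ≤ 97 is 89; 97 − 89 = 8
largest Fibonacci ≤ 8 is 8; 8 − 8 = 0
1927 = 1597 + 233 + 89 + 8, which has 4 terms.

4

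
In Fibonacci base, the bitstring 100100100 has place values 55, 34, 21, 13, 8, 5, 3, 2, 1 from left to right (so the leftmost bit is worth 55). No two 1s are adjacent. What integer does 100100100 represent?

Summing the place values of the 1 bits: 55 + 13 + 3 = 71.

71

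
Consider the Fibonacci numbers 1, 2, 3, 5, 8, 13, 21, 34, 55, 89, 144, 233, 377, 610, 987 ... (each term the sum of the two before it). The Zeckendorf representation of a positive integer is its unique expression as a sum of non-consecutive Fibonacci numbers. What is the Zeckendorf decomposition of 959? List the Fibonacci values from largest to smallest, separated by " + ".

Repeatedly subtract the largest Fibonacci number that fits:
959: greatest Fibonacci not exceeding it is 610, leaving 349
349: greatest Fibonacci not exceeding it is 233, leaving 116
116: greatest Fibonacci not exceeding it is 89, leaving 27
27: greatest Fibonacci not exceeding it is 21, leaving 6
6: greatest Fibonacci not exceeding it is 5, leaving 1
1: greatest Fibonacci not exceeding it is 1, leaving 0
So 959 = 610 + 233 + 89 + 21 + 5 + 1, with no two terms consecutive in the sequence.

610 + 233 + 89 + 21 + 5 + 1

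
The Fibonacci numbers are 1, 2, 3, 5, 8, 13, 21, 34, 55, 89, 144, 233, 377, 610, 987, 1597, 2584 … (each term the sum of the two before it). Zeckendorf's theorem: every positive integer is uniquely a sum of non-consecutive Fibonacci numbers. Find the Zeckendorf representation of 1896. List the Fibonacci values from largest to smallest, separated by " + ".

1896: greatest Fibonacci not exceeding it is 1597, leaving 299
299: greatest Fibonacci not exceeding it is 233, leaving 66
66: greatest Fibonacci not exceeding it is 55, leaving 11
11: greatest Fibonacci not exceeding it is 8, leaving 3
3: greatest Fibonacci not exceeding it is 3, leaving 0
So 1896 = 1597 + 233 + 55 + 8 + 3, with no two terms consecutive in the sequence.

1597 + 233 + 55 + 8 + 3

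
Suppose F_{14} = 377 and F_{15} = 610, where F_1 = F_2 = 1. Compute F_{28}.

317811

By the doubling identity F_{2k} = F_k(2F_{k+1} − F_k): F_{28} = 377·(2·610 − 377) = 377·843 = 317811.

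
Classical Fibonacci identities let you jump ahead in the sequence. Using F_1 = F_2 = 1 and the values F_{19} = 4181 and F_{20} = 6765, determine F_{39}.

By F_{2k+1} = F_k² + F_{k+1}²: F_{39} = 4181² + 6765² = 17480761 + 45765225 = 63245986.

63245986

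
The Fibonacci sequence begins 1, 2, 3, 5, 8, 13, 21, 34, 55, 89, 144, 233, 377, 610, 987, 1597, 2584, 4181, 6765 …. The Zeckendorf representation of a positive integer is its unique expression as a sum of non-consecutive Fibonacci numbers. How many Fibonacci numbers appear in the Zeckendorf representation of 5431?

4181 ≤ 5431 < 6765, so take 4181; remainder 1250
987 ≤ 1250 < 1597, so take 987; remainder 263
233 ≤ 263 < 377, so take 233; remainder 30
21 ≤ 30 < 34, so take 21; remainder 9
8 ≤ 9 < 13, so take 8; remainder 1
1 ≤ 1 < 2, so take 1; remainder 0
5431 = 4181 + 987 + 233 + 21 + 8 + 1, which has 6 terms.

6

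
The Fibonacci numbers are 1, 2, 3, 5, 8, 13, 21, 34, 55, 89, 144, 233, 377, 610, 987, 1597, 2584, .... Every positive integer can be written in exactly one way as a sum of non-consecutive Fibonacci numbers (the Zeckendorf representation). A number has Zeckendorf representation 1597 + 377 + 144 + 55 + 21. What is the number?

1597 + 377 + 144 + 55 + 21 = 2194.

2194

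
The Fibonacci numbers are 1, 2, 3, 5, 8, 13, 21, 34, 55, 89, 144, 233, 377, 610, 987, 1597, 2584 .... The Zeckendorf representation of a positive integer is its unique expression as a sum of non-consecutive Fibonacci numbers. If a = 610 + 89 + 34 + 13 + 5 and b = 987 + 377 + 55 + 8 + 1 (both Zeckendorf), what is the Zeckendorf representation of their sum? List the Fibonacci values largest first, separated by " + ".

1597 + 377 + 144 + 55 + 5 + 1

The two numbers are 751 and 1428, so their sum is 2179.
2179 − 1597 = 582
582 − 377 = 205
205 − 144 = 61
61 − 55 = 6
6 − 5 = 1
1 − 1 = 0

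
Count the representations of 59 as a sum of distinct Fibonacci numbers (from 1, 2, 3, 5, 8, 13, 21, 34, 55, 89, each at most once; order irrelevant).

Each representation comes from the Zeckendorf form by replacing some F_k with F_{k−1} + F_{k−2} where possible.
59 = 55+3+1 = 34+21+3+1 = 34+13+8+3+1 — 3 representations.

3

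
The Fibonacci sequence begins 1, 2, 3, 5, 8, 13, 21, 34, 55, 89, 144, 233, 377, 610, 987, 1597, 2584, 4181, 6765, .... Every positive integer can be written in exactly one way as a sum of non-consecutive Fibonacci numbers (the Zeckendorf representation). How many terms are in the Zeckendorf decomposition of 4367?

largest Fibonacci ≤ 4367 is 4181; 4367 − 4181 = 186
largest Fibonacci ≤ 186 is 144; 186 − 144 = 42
largest Fibonacci ≤ 42 is 34; 42 − 34 = 8
largest Fibonacci ≤ 8 is 8; 8 − 8 = 0
4367 = 4181 + 144 + 34 + 8, which has 4 terms.

4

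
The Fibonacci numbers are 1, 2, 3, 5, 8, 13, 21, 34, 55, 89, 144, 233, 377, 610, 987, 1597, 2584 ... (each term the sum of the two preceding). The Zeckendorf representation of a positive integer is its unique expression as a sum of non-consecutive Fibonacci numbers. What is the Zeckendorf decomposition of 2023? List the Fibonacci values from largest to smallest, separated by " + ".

1597 + 377 + 34 + 13 + 2

Greedy algorithm:
2023: greatest Fibonacci not exceeding it is 1597, leaving 426
426: greatest Fibonacci not exceeding it is 377, leaving 49
49: greatest Fibonacci not exceeding it is 34, leaving 15
15: greatest Fibonacci not exceeding it is 13, leaving 2
2: greatest Fibonacci not exceeding it is 2, leaving 0
So 2023 = 1597 + 377 + 34 + 13 + 2, with no two terms consecutive in the sequence.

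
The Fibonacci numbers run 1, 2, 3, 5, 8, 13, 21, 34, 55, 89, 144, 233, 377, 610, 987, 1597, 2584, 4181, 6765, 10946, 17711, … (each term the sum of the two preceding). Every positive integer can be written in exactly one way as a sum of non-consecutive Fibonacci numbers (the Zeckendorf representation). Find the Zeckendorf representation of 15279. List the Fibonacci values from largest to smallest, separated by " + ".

10946 + 4181 + 144 + 8

largest Fibonacci ≤ 15279 is 10946; 15279 − 10946 = 4333
largest Fibonacci ≤ 4333 is 4181; 4333 − 4181 = 152
largest Fibonacci ≤ 152 is 144; 152 − 144 = 8
largest Fibonacci ≤ 8 is 8; 8 − 8 = 0
So 15279 = 10946 + 4181 + 144 + 8, with no two terms consecutive in the sequence.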